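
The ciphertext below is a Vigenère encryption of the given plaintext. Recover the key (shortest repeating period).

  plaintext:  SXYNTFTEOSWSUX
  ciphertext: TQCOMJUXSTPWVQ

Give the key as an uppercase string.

  i= 0: T-S =  1 → B
  i= 1: Q-X = 19 → T
  i= 2: C-Y =  4 → E
  i= 3: O-N =  1 → B
  i= 4: M-T = 19 → T
  i= 5: J-F =  4 → E
  i= 6: U-T =  1 → B
  i= 7: X-E = 19 → T
  i= 8: S-O =  4 → E
  i= 9: T-S =  1 → B
  i=10: P-W = 19 → T
  i=11: W-S =  4 → E
  i=12: V-U =  1 → B
  i=13: Q-X = 19 → T
  shifts repeat with period 3: BTE

BTE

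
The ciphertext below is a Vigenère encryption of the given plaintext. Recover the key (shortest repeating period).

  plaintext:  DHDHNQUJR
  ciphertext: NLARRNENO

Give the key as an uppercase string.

  i= 0: N-D = 10 → K
  i= 1: L-H =  4 → E
  i= 2: A-D = 23 → X
  i= 3: R-H = 10 → K
  i= 4: R-N =  4 → E
  i= 5: N-Q = 23 → X
  i= 6: E-U = 10 → K
  i= 7: N-J =  4 → E
  i= 8: O-R = 23 → X
  shifts repeat with period 3: KEX

KEX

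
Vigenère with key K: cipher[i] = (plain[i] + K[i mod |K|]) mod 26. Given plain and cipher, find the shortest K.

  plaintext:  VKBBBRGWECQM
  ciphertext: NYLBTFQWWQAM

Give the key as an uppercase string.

  i= 0: N-V = 18 → S
  i= 1: Y-K = 14 → O
  i= 2: L-B = 10 → K
  i= 3: B-B =  0 → A
  i= 4: T-B = 18 → S
  i= 5: F-R = 14 → O
  i= 6: Q-G = 10 → K
  i= 7: W-W =  0 → A
  i= 8: W-E = 18 → S
  i= 9: Q-C = 14 → O
  i=10: A-Q = 10 → K
  i=11: M-M =  0 → A
  shifts repeat with period 4: SOKA

SOKA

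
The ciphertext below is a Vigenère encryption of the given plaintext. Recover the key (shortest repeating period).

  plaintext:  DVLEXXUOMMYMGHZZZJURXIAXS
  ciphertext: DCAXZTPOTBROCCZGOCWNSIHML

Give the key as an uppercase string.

  i= 0: D-D =  0 → A
  i= 1: C-V =  7 → H
  i= 2: A-L = 15 → P
  i= 3: X-E = 19 → T
  i= 4: Z-X =  2 → C
  i= 5: T-X = 22 → W
  i= 6: P-U = 21 → V
  i= 7: O-O =  0 → A
  i= 8: T-M =  7 → H
  i= 9: B-M = 15 → P
  i=10: R-Y = 19 → T
  i=11: O-M =  2 → C
  i=12: C-G = 22 → W
  i=13: C-H = 21 → V
  i=14: Z-Z =  0 → A
  i=15: G-Z =  7 → H
  i=16: O-Z = 15 → P
  i=17: C-J = 19 → T
  i=18: W-U =  2 → C
  i=19: N-R = 22 → W
  i=20: S-X = 21 → V
  i=21: I-I =  0 → A
  i=22: H-A =  7 → H
  i=23: M-X = 15 → P
  i=24: L-S = 19 → T
  shifts repeat with period 7: AHPTCWV

AHPTCWV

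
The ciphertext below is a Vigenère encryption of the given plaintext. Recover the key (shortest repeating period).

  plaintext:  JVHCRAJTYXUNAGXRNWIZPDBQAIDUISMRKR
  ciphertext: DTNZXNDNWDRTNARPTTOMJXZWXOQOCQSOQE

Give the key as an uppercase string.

UYGXGNU

  i= 0: D-J = 20 → U
  i= 1: T-V = 24 → Y
  i= 2: N-H =  6 → G
  i= 3: Z-C = 23 → X
  i= 4: X-R =  6 → G
  i= 5: N-A = 13 → N
  i= 6: D-J = 20 → U
  i= 7: N-T = 20 → U
  i= 8: W-Y = 24 → Y
  i= 9: D-X =  6 → G
  i=10: R-U = 23 → X
  i=11: T-N =  6 → G
  i=12: N-A = 13 → N
  i=13: A-G = 20 → U
  i=14: R-X = 20 → U
  i=15: P-R = 24 → Y
  i=16: T-N =  6 → G
  i=17: T-W = 23 → X
  i=18: O-I =  6 → G
  i=19: M-Z = 13 → N
  i=20: J-P = 20 → U
  i=21: X-D = 20 → U
  i=22: Z-B = 24 → Y
  i=23: W-Q =  6 → G
  i=24: X-A = 23 → X
  i=25: O-I =  6 → G
  i=26: Q-D = 13 → N
  i=27: O-U = 20 → U
  i=28: C-I = 20 → U
  i=29: Q-S = 24 → Y
  i=30: S-M =  6 → G
  i=31: O-R = 23 → X
  i=32: Q-K =  6 → G
  i=33: E-R = 13 → N
  shifts repeat with period 7: UYGXGNU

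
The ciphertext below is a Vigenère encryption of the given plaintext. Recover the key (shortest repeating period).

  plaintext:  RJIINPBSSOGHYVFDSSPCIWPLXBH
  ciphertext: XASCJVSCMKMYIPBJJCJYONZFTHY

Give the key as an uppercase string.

GRKUW

  i= 0: X-R =  6 → G
  i= 1: A-J = 17 → R
  i= 2: S-I = 10 → K
  i= 3: C-I = 20 → U
  i= 4: J-N = 22 → W
  i= 5: V-P =  6 → G
  i= 6: S-B = 17 → R
  i= 7: C-S = 10 → K
  i= 8: M-S = 20 → U
  i= 9: K-O = 22 → W
  i=10: M-G =  6 → G
  i=11: Y-H = 17 → R
  i=12: I-Y = 10 → K
  i=13: P-V = 20 → U
  i=14: B-F = 22 → W
  i=15: J-D =  6 → G
  i=16: J-S = 17 → R
  i=17: C-S = 10 → K
  i=18: J-P = 20 → U
  i=19: Y-C = 22 → W
  i=20: O-I =  6 → G
  i=21: N-W = 17 → R
  i=22: Z-P = 10 → K
  i=23: F-L = 20 → U
  i=24: T-X = 22 → W
  i=25: H-B =  6 → G
  i=26: Y-H = 17 → R
  shifts repeat with period 5: GRKUW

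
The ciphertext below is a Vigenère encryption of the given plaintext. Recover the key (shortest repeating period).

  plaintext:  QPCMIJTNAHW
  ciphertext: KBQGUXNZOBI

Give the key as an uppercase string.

  i= 0: K-Q = 20 → U
  i= 1: B-P = 12 → M
  i= 2: Q-C = 14 → O
  i= 3: G-M = 20 → U
  i= 4: U-I = 12 → M
  i= 5: X-J = 14 → O
  i= 6: N-T = 20 → U
  i= 7: Z-N = 12 → M
  i= 8: O-A = 14 → O
  i= 9: B-H = 20 → U
  i=10: I-W = 12 → M
  shifts repeat with period 3: UMO

UMO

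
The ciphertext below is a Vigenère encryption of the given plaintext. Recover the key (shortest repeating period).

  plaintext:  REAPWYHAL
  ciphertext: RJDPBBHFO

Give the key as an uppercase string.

  i= 0: R-R =  0 → A
  i= 1: J-E =  5 → F
  i= 2: D-A =  3 → D
  i= 3: P-P =  0 → A
  i= 4: B-W =  5 → F
  i= 5: B-Y =  3 → D
  i= 6: H-H =  0 → A
  i= 7: F-A =  5 → F
  i= 8: O-L =  3 → D
  shifts repeat with period 3: AFD

AFD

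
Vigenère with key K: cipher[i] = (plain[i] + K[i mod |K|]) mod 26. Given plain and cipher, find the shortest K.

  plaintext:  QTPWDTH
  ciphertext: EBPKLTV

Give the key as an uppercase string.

  i= 0: E-Q = 14 → O
  i= 1: B-T =  8 → I
  i= 2: P-P =  0 → A
  i= 3: K-W = 14 → O
  i= 4: L-D =  8 → I
  i= 5: T-T =  0 → A
  i= 6: V-H = 14 → O
  shifts repeat with period 3: OIA

OIA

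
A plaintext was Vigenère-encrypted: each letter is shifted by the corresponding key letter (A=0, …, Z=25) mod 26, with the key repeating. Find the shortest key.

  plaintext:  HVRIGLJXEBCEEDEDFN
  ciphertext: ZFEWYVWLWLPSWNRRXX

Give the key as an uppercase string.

  i= 0: Z-H = 18 → S
  i= 1: F-V = 10 → K
  i= 2: E-R = 13 → N
  i= 3: W-I = 14 → O
  i= 4: Y-G = 18 → S
  i= 5: V-L = 10 → K
  i= 6: W-J = 13 → N
  i= 7: L-X = 14 → O
  i= 8: W-E = 18 → S
  i= 9: L-B = 10 → K
  i=10: P-C = 13 → N
  i=11: S-E = 14 → O
  i=12: W-E = 18 → S
  i=13: N-D = 10 → K
  i=14: R-E = 13 → N
  i=15: R-D = 14 → O
  i=16: X-F = 18 → S
  i=17: X-N = 10 → K
  shifts repeat with period 4: SKNO

SKNO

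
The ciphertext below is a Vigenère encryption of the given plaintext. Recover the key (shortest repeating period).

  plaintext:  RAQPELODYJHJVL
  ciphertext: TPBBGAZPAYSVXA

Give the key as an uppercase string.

  i= 0: T-R =  2 → C
  i= 1: P-A = 15 → P
  i= 2: B-Q = 11 → L
  i= 3: B-P = 12 → M
  i= 4: G-E =  2 → C
  i= 5: A-L = 15 → P
  i= 6: Z-O = 11 → L
  i= 7: P-D = 12 → M
  i= 8: A-Y =  2 → C
  i= 9: Y-J = 15 → P
  i=10: S-H = 11 → L
  i=11: V-J = 12 → M
  i=12: X-V =  2 → C
  i=13: A-L = 15 → P
  shifts repeat with period 4: CPLM

CPLM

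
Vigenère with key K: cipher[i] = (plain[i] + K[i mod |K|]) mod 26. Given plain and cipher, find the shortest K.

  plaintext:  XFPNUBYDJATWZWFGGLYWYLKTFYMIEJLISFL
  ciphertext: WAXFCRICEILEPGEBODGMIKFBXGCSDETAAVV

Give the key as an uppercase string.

  i= 0: W-X = 25 → Z
  i= 1: A-F = 21 → V
  i= 2: X-P =  8 → I
  i= 3: F-N = 18 → S
  i= 4: C-U =  8 → I
  i= 5: R-B = 16 → Q
  i= 6: I-Y = 10 → K
  i= 7: C-D = 25 → Z
  i= 8: E-J = 21 → V
  i= 9: I-A =  8 → I
  i=10: L-T = 18 → S
  i=11: E-W =  8 → I
  i=12: P-Z = 16 → Q
  i=13: G-W = 10 → K
  i=14: E-F = 25 → Z
  i=15: B-G = 21 → V
  i=16: O-G =  8 → I
  i=17: D-L = 18 → S
  i=18: G-Y =  8 → I
  i=19: M-W = 16 → Q
  i=20: I-Y = 10 → K
  i=21: K-L = 25 → Z
  i=22: F-K = 21 → V
  i=23: B-T =  8 → I
  i=24: X-F = 18 → S
  i=25: G-Y =  8 → I
  i=26: C-M = 16 → Q
  i=27: S-I = 10 → K
  i=28: D-E = 25 → Z
  i=29: E-J = 21 → V
  i=30: T-L =  8 → I
  i=31: A-I = 18 → S
  i=32: A-S =  8 → I
  i=33: V-F = 16 → Q
  i=34: V-L = 10 → K
  shifts repeat with period 7: ZVISIQK

ZVISIQK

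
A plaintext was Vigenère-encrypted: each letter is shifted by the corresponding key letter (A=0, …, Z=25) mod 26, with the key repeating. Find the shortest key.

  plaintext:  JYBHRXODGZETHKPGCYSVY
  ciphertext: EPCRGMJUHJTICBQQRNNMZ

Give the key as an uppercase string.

VRBKPP

  i= 0: E-J = 21 → V
  i= 1: P-Y = 17 → R
  i= 2: C-B =  1 → B
  i= 3: R-H = 10 → K
  i= 4: G-R = 15 → P
  i= 5: M-X = 15 → P
  i= 6: J-O = 21 → V
  i= 7: U-D = 17 → R
  i= 8: H-G =  1 → B
  i= 9: J-Z = 10 → K
  i=10: T-E = 15 → P
  i=11: I-T = 15 → P
  i=12: C-H = 21 → V
  i=13: B-K = 17 → R
  i=14: Q-P =  1 → B
  i=15: Q-G = 10 → K
  i=16: R-C = 15 → P
  i=17: N-Y = 15 → P
  i=18: N-S = 21 → V
  i=19: M-V = 17 → R
  i=20: Z-Y =  1 → B
  shifts repeat with period 6: VRBKPP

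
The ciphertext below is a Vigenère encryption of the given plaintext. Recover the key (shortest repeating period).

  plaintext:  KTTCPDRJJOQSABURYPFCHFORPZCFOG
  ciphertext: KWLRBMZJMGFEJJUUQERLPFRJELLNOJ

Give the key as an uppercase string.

  i= 0: K-K =  0 → A
  i= 1: W-T =  3 → D
  i= 2: L-T = 18 → S
  i= 3: R-C = 15 → P
  i= 4: B-P = 12 → M
  i= 5: M-D =  9 → J
  i= 6: Z-R =  8 → I
  i= 7: J-J =  0 → A
  i= 8: M-J =  3 → D
  i= 9: G-O = 18 → S
  i=10: F-Q = 15 → P
  i=11: E-S = 12 → M
  i=12: J-A =  9 → J
  i=13: J-B =  8 → I
  i=14: U-U =  0 → A
  i=15: U-R =  3 → D
  i=16: Q-Y = 18 → S
  i=17: E-P = 15 → P
  i=18: R-F = 12 → M
  i=19: L-C =  9 → J
  i=20: P-H =  8 → I
  i=21: F-F =  0 → A
  i=22: R-O =  3 → D
  i=23: J-R = 18 → S
  i=24: E-P = 15 → P
  i=25: L-Z = 12 → M
  i=26: L-C =  9 → J
  i=27: N-F =  8 → I
  i=28: O-O =  0 → A
  i=29: J-G =  3 → D
  shifts repeat with period 7: ADSPMJI

ADSPMJI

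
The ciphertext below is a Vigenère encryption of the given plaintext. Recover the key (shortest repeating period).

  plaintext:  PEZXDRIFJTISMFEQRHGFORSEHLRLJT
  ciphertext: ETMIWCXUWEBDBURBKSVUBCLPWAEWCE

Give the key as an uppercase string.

  i= 0: E-P = 15 → P
  i= 1: T-E = 15 → P
  i= 2: M-Z = 13 → N
  i= 3: I-X = 11 → L
  i= 4: W-D = 19 → T
  i= 5: C-R = 11 → L
  i= 6: X-I = 15 → P
  i= 7: U-F = 15 → P
  i= 8: W-J = 13 → N
  i= 9: E-T = 11 → L
  i=10: B-I = 19 → T
  i=11: D-S = 11 → L
  i=12: B-M = 15 → P
  i=13: U-F = 15 → P
  i=14: R-E = 13 → N
  i=15: B-Q = 11 → L
  i=16: K-R = 19 → T
  i=17: S-H = 11 → L
  i=18: V-G = 15 → P
  i=19: U-F = 15 → P
  i=20: B-O = 13 → N
  i=21: C-R = 11 → L
  i=22: L-S = 19 → T
  i=23: P-E = 11 → L
  i=24: W-H = 15 → P
  i=25: A-L = 15 → P
  i=26: E-R = 13 → N
  i=27: W-L = 11 → L
  i=28: C-J = 19 → T
  i=29: E-T = 11 → L
  shifts repeat with period 6: PPNLTL

PPNLTL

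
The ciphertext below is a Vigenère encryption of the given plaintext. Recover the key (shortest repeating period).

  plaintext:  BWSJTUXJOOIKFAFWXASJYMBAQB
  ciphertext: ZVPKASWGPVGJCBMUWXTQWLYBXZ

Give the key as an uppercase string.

  i= 0: Z-B = 24 → Y
  i= 1: V-W = 25 → Z
  i= 2: P-S = 23 → X
  i= 3: K-J =  1 → B
  i= 4: A-T =  7 → H
  i= 5: S-U = 24 → Y
  i= 6: W-X = 25 → Z
  i= 7: G-J = 23 → X
  i= 8: P-O =  1 → B
  i= 9: V-O =  7 → H
  i=10: G-I = 24 → Y
  i=11: J-K = 25 → Z
  i=12: C-F = 23 → X
  i=13: B-A =  1 → B
  i=14: M-F =  7 → H
  i=15: U-W = 24 → Y
  i=16: W-X = 25 → Z
  i=17: X-A = 23 → X
  i=18: T-S =  1 → B
  i=19: Q-J =  7 → H
  i=20: W-Y = 24 → Y
  i=21: L-M = 25 → Z
  i=22: Y-B = 23 → X
  i=23: B-A =  1 → B
  i=24: X-Q =  7 → H
  i=25: Z-B = 24 → Y
  shifts repeat with period 5: YZXBH

YZXBH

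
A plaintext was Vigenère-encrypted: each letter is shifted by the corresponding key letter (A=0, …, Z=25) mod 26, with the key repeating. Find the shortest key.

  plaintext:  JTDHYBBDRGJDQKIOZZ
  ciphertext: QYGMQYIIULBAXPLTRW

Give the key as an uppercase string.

HFDFSX

  i= 0: Q-J =  7 → H
  i= 1: Y-T =  5 → F
  i= 2: G-D =  3 → D
  i= 3: M-H =  5 → F
  i= 4: Q-Y = 18 → S
  i= 5: Y-B = 23 → X
  i= 6: I-B =  7 → H
  i= 7: I-D =  5 → F
  i= 8: U-R =  3 → D
  i= 9: L-G =  5 → F
  i=10: B-J = 18 → S
  i=11: A-D = 23 → X
  i=12: X-Q =  7 → H
  i=13: P-K =  5 → F
  i=14: L-I =  3 → D
  i=15: T-O =  5 → F
  i=16: R-Z = 18 → S
  i=17: W-Z = 23 → X
  shifts repeat with period 6: HFDFSX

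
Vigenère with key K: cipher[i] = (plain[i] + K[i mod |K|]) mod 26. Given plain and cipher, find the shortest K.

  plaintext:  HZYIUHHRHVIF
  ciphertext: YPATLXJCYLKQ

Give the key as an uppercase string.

  i= 0: Y-H = 17 → R
  i= 1: P-Z = 16 → Q
  i= 2: A-Y =  2 → C
  i= 3: T-I = 11 → L
  i= 4: L-U = 17 → R
  i= 5: X-H = 16 → Q
  i= 6: J-H =  2 → C
  i= 7: C-R = 11 → L
  i= 8: Y-H = 17 → R
  i= 9: L-V = 16 → Q
  i=10: K-I =  2 → C
  i=11: Q-F = 11 → L
  shifts repeat with period 4: RQCL

RQCL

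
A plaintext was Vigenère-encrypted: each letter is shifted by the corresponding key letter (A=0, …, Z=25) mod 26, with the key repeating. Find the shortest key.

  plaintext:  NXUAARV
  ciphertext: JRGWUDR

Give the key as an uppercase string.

WUM

  i= 0: J-N = 22 → W
  i= 1: R-X = 20 → U
  i= 2: G-U = 12 → M
  i= 3: W-A = 22 → W
  i= 4: U-A = 20 → U
  i= 5: D-R = 12 → M
  i= 6: R-V = 22 → W
  shifts repeat with period 3: WUM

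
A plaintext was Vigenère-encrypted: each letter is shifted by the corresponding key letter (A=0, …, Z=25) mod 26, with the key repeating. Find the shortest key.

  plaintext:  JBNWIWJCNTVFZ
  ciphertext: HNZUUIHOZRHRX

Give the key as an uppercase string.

YMM

  i= 0: H-J = 24 → Y
  i= 1: N-B = 12 → M
  i= 2: Z-N = 12 → M
  i= 3: U-W = 24 → Y
  i= 4: U-I = 12 → M
  i= 5: I-W = 12 → M
  i= 6: H-J = 24 → Y
  i= 7: O-C = 12 → M
  i= 8: Z-N = 12 → M
  i= 9: R-T = 24 → Y
  i=10: H-V = 12 → M
  i=11: R-F = 12 → M
  i=12: X-Z = 24 → Y
  shifts repeat with period 3: YMM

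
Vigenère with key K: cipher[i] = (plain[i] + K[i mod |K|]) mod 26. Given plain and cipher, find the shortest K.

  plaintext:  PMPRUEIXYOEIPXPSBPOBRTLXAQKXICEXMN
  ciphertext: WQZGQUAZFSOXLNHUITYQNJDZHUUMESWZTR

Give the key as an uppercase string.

HEKPWQSC

  i= 0: W-P =  7 → H
  i= 1: Q-M =  4 → E
  i= 2: Z-P = 10 → K
  i= 3: G-R = 15 → P
  i= 4: Q-U = 22 → W
  i= 5: U-E = 16 → Q
  i= 6: A-I = 18 → S
  i= 7: Z-X =  2 → C
  i= 8: F-Y =  7 → H
  i= 9: S-O =  4 → E
  i=10: O-E = 10 → K
  i=11: X-I = 15 → P
  i=12: L-P = 22 → W
  i=13: N-X = 16 → Q
  i=14: H-P = 18 → S
  i=15: U-S =  2 → C
  i=16: I-B =  7 → H
  i=17: T-P =  4 → E
  i=18: Y-O = 10 → K
  i=19: Q-B = 15 → P
  i=20: N-R = 22 → W
  i=21: J-T = 16 → Q
  i=22: D-L = 18 → S
  i=23: Z-X =  2 → C
  i=24: H-A =  7 → H
  i=25: U-Q =  4 → E
  i=26: U-K = 10 → K
  i=27: M-X = 15 → P
  i=28: E-I = 22 → W
  i=29: S-C = 16 → Q
  i=30: W-E = 18 → S
  i=31: Z-X =  2 → C
  i=32: T-M =  7 → H
  i=33: R-N =  4 → E
  shifts repeat with period 8: HEKPWQSC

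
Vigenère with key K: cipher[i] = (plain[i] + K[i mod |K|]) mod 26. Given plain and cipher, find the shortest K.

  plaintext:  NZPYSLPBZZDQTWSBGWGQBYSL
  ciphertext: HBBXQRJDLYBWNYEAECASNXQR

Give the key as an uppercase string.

  i= 0: H-N = 20 → U
  i= 1: B-Z =  2 → C
  i= 2: B-P = 12 → M
  i= 3: X-Y = 25 → Z
  i= 4: Q-S = 24 → Y
  i= 5: R-L =  6 → G
  i= 6: J-P = 20 → U
  i= 7: D-B =  2 → C
  i= 8: L-Z = 12 → M
  i= 9: Y-Z = 25 → Z
  i=10: B-D = 24 → Y
  i=11: W-Q =  6 → G
  i=12: N-T = 20 → U
  i=13: Y-W =  2 → C
  i=14: E-S = 12 → M
  i=15: A-B = 25 → Z
  i=16: E-G = 24 → Y
  i=17: C-W =  6 → G
  i=18: A-G = 20 → U
  i=19: S-Q =  2 → C
  i=20: N-B = 12 → M
  i=21: X-Y = 25 → Z
  i=22: Q-S = 24 → Y
  i=23: R-L =  6 → G
  shifts repeat with period 6: UCMZYG

UCMZYG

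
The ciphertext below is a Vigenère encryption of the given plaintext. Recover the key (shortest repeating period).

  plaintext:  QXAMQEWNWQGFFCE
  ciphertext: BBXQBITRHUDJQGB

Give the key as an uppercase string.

  i= 0: B-Q = 11 → L
  i= 1: B-X =  4 → E
  i= 2: X-A = 23 → X
  i= 3: Q-M =  4 → E
  i= 4: B-Q = 11 → L
  i= 5: I-E =  4 → E
  i= 6: T-W = 23 → X
  i= 7: R-N =  4 → E
  i= 8: H-W = 11 → L
  i= 9: U-Q =  4 → E
  i=10: D-G = 23 → X
  i=11: J-F =  4 → E
  i=12: Q-F = 11 → L
  i=13: G-C =  4 → E
  i=14: B-E = 23 → X
  shifts repeat with period 4: LEXE

LEXE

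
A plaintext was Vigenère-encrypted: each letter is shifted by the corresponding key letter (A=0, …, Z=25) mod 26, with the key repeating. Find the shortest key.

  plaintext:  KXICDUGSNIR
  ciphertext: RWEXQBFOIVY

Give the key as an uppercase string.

  i= 0: R-K =  7 → H
  i= 1: W-X = 25 → Z
  i= 2: E-I = 22 → W
  i= 3: X-C = 21 → V
  i= 4: Q-D = 13 → N
  i= 5: B-U =  7 → H
  i= 6: F-G = 25 → Z
  i= 7: O-S = 22 → W
  i= 8: I-N = 21 → V
  i= 9: V-I = 13 → N
  i=10: Y-R =  7 → H
  shifts repeat with period 5: HZWVN

HZWVN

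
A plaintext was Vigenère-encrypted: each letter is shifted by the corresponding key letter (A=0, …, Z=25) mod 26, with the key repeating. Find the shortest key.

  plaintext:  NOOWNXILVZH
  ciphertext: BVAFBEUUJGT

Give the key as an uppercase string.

OHMJ

  i= 0: B-N = 14 → O
  i= 1: V-O =  7 → H
  i= 2: A-O = 12 → M
  i= 3: F-W =  9 → J
  i= 4: B-N = 14 → O
  i= 5: E-X =  7 → H
  i= 6: U-I = 12 → M
  i= 7: U-L =  9 → J
  i= 8: J-V = 14 → O
  i= 9: G-Z =  7 → H
  i=10: T-H = 12 → M
  shifts repeat with period 4: OHMJ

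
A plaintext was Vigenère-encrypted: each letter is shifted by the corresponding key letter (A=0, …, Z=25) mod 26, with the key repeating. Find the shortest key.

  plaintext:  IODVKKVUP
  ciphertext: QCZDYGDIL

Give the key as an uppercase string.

IOW

  i= 0: Q-I =  8 → I
  i= 1: C-O = 14 → O
  i= 2: Z-D = 22 → W
  i= 3: D-V =  8 → I
  i= 4: Y-K = 14 → O
  i= 5: G-K = 22 → W
  i= 6: D-V =  8 → I
  i= 7: I-U = 14 → O
  i= 8: L-P = 22 → W
  shifts repeat with period 3: IOW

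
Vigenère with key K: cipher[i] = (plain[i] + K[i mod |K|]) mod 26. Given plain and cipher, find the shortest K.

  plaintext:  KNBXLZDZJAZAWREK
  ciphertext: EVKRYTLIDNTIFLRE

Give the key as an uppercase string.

  i= 0: E-K = 20 → U
  i= 1: V-N =  8 → I
  i= 2: K-B =  9 → J
  i= 3: R-X = 20 → U
  i= 4: Y-L = 13 → N
  i= 5: T-Z = 20 → U
  i= 6: L-D =  8 → I
  i= 7: I-Z =  9 → J
  i= 8: D-J = 20 → U
  i= 9: N-A = 13 → N
  i=10: T-Z = 20 → U
  i=11: I-A =  8 → I
  i=12: F-W =  9 → J
  i=13: L-R = 20 → U
  i=14: R-E = 13 → N
  i=15: E-K = 20 → U
  shifts repeat with period 5: UIJUN

UIJUN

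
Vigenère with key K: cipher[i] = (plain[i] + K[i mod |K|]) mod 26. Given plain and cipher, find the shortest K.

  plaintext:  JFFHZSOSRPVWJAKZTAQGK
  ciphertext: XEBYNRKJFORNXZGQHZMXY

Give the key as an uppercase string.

OZWR

  i= 0: X-J = 14 → O
  i= 1: E-F = 25 → Z
  i= 2: B-F = 22 → W
  i= 3: Y-H = 17 → R
  i= 4: N-Z = 14 → O
  i= 5: R-S = 25 → Z
  i= 6: K-O = 22 → W
  i= 7: J-S = 17 → R
  i= 8: F-R = 14 → O
  i= 9: O-P = 25 → Z
  i=10: R-V = 22 → W
  i=11: N-W = 17 → R
  i=12: X-J = 14 → O
  i=13: Z-A = 25 → Z
  i=14: G-K = 22 → W
  i=15: Q-Z = 17 → R
  i=16: H-T = 14 → O
  i=17: Z-A = 25 → Z
  i=18: M-Q = 22 → W
  i=19: X-G = 17 → R
  i=20: Y-K = 14 → O
  shifts repeat with period 4: OZWR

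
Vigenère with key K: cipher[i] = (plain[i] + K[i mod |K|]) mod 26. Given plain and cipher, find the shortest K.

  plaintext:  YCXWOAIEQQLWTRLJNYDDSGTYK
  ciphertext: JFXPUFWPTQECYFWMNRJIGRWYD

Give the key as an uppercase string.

LDATGFO

  i= 0: J-Y = 11 → L
  i= 1: F-C =  3 → D
  i= 2: X-X =  0 → A
  i= 3: P-W = 19 → T
  i= 4: U-O =  6 → G
  i= 5: F-A =  5 → F
  i= 6: W-I = 14 → O
  i= 7: P-E = 11 → L
  i= 8: T-Q =  3 → D
  i= 9: Q-Q =  0 → A
  i=10: E-L = 19 → T
  i=11: C-W =  6 → G
  i=12: Y-T =  5 → F
  i=13: F-R = 14 → O
  i=14: W-L = 11 → L
  i=15: M-J =  3 → D
  i=16: N-N =  0 → A
  i=17: R-Y = 19 → T
  i=18: J-D =  6 → G
  i=19: I-D =  5 → F
  i=20: G-S = 14 → O
  i=21: R-G = 11 → L
  i=22: W-T =  3 → D
  i=23: Y-Y =  0 → A
  i=24: D-K = 19 → T
  shifts repeat with period 7: LDATGFO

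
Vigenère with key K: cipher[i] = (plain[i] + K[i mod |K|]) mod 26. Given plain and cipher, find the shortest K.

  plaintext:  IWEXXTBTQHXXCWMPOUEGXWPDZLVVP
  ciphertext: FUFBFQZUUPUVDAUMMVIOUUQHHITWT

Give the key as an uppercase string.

  i= 0: F-I = 23 → X
  i= 1: U-W = 24 → Y
  i= 2: F-E =  1 → B
  i= 3: B-X =  4 → E
  i= 4: F-X =  8 → I
  i= 5: Q-T = 23 → X
  i= 6: Z-B = 24 → Y
  i= 7: U-T =  1 → B
  i= 8: U-Q =  4 → E
  i= 9: P-H =  8 → I
  i=10: U-X = 23 → X
  i=11: V-X = 24 → Y
  i=12: D-C =  1 → B
  i=13: A-W =  4 → E
  i=14: U-M =  8 → I
  i=15: M-P = 23 → X
  i=16: M-O = 24 → Y
  i=17: V-U =  1 → B
  i=18: I-E =  4 → E
  i=19: O-G =  8 → I
  i=20: U-X = 23 → X
  i=21: U-W = 24 → Y
  i=22: Q-P =  1 → B
  i=23: H-D =  4 → E
  i=24: H-Z =  8 → I
  i=25: I-L = 23 → X
  i=26: T-V = 24 → Y
  i=27: W-V =  1 → B
  i=28: T-P =  4 → E
  shifts repeat with period 5: XYBEI

XYBEI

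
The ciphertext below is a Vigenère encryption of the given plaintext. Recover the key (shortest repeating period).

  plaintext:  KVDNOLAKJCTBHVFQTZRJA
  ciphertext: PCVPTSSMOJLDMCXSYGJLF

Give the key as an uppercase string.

  i= 0: P-K =  5 → F
  i= 1: C-V =  7 → H
  i= 2: V-D = 18 → S
  i= 3: P-N =  2 → C
  i= 4: T-O =  5 → F
  i= 5: S-L =  7 → H
  i= 6: S-A = 18 → S
  i= 7: M-K =  2 → C
  i= 8: O-J =  5 → F
  i= 9: J-C =  7 → H
  i=10: L-T = 18 → S
  i=11: D-B =  2 → C
  i=12: M-H =  5 → F
  i=13: C-V =  7 → H
  i=14: X-F = 18 → S
  i=15: S-Q =  2 → C
  i=16: Y-T =  5 → F
  i=17: G-Z =  7 → H
  i=18: J-R = 18 → S
  i=19: L-J =  2 → C
  i=20: F-A =  5 → F
  shifts repeat with period 4: FHSC

FHSC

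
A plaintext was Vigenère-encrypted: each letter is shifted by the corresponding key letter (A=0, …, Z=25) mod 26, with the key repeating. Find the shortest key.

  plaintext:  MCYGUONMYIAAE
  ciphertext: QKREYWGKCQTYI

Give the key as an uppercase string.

  i= 0: Q-M =  4 → E
  i= 1: K-C =  8 → I
  i= 2: R-Y = 19 → T
  i= 3: E-G = 24 → Y
  i= 4: Y-U =  4 → E
  i= 5: W-O =  8 → I
  i= 6: G-N = 19 → T
  i= 7: K-M = 24 → Y
  i= 8: C-Y =  4 → E
  i= 9: Q-I =  8 → I
  i=10: T-A = 19 → T
  i=11: Y-A = 24 → Y
  i=12: I-E =  4 → E
  shifts repeat with period 4: EITY

EITY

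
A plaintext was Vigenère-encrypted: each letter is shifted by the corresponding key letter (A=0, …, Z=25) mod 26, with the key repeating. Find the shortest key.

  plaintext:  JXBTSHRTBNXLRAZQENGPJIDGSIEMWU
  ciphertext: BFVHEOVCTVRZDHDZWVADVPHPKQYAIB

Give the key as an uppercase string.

  i= 0: B-J = 18 → S
  i= 1: F-X =  8 → I
  i= 2: V-B = 20 → U
  i= 3: H-T = 14 → O
  i= 4: E-S = 12 → M
  i= 5: O-H =  7 → H
  i= 6: V-R =  4 → E
  i= 7: C-T =  9 → J
  i= 8: T-B = 18 → S
  i= 9: V-N =  8 → I
  i=10: R-X = 20 → U
  i=11: Z-L = 14 → O
  i=12: D-R = 12 → M
  i=13: H-A =  7 → H
  i=14: D-Z =  4 → E
  i=15: Z-Q =  9 → J
  i=16: W-E = 18 → S
  i=17: V-N =  8 → I
  i=18: A-G = 20 → U
  i=19: D-P = 14 → O
  i=20: V-J = 12 → M
  i=21: P-I =  7 → H
  i=22: H-D =  4 → E
  i=23: P-G =  9 → J
  i=24: K-S = 18 → S
  i=25: Q-I =  8 → I
  i=26: Y-E = 20 → U
  i=27: A-M = 14 → O
  i=28: I-W = 12 → M
  i=29: B-U =  7 → H
  shifts repeat with period 8: SIUOMHEJ

SIUOMHEJ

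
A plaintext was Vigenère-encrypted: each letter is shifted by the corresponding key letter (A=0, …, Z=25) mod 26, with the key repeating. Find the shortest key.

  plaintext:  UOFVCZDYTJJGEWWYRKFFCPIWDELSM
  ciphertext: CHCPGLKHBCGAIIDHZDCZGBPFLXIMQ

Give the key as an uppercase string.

ITXUEMHJ

  i= 0: C-U =  8 → I
  i= 1: H-O = 19 → T
  i= 2: C-F = 23 → X
  i= 3: P-V = 20 → U
  i= 4: G-C =  4 → E
  i= 5: L-Z = 12 → M
  i= 6: K-D =  7 → H
  i= 7: H-Y =  9 → J
  i= 8: B-T =  8 → I
  i= 9: C-J = 19 → T
  i=10: G-J = 23 → X
  i=11: A-G = 20 → U
  i=12: I-E =  4 → E
  i=13: I-W = 12 → M
  i=14: D-W =  7 → H
  i=15: H-Y =  9 → J
  i=16: Z-R =  8 → I
  i=17: D-K = 19 → T
  i=18: C-F = 23 → X
  i=19: Z-F = 20 → U
  i=20: G-C =  4 → E
  i=21: B-P = 12 → M
  i=22: P-I =  7 → H
  i=23: F-W =  9 → J
  i=24: L-D =  8 → I
  i=25: X-E = 19 → T
  i=26: I-L = 23 → X
  i=27: M-S = 20 → U
  i=28: Q-M =  4 → E
  shifts repeat with period 8: ITXUEMHJ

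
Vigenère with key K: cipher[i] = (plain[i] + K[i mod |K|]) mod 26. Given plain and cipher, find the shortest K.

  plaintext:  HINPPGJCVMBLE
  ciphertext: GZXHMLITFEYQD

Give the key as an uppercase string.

ZRKSXF

  i= 0: G-H = 25 → Z
  i= 1: Z-I = 17 → R
  i= 2: X-N = 10 → K
  i= 3: H-P = 18 → S
  i= 4: M-P = 23 → X
  i= 5: L-G =  5 → F
  i= 6: I-J = 25 → Z
  i= 7: T-C = 17 → R
  i= 8: F-V = 10 → K
  i= 9: E-M = 18 → S
  i=10: Y-B = 23 → X
  i=11: Q-L =  5 → F
  i=12: D-E = 25 → Z
  shifts repeat with period 6: ZRKSXF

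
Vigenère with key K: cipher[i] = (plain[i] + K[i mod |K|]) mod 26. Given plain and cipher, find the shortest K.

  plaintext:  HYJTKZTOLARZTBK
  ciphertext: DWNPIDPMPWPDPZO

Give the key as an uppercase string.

  i= 0: D-H = 22 → W
  i= 1: W-Y = 24 → Y
  i= 2: N-J =  4 → E
  i= 3: P-T = 22 → W
  i= 4: I-K = 24 → Y
  i= 5: D-Z =  4 → E
  i= 6: P-T = 22 → W
  i= 7: M-O = 24 → Y
  i= 8: P-L =  4 → E
  i= 9: W-A = 22 → W
  i=10: P-R = 24 → Y
  i=11: D-Z =  4 → E
  i=12: P-T = 22 → W
  i=13: Z-B = 24 → Y
  i=14: O-K =  4 → E
  shifts repeat with period 3: WYE

WYE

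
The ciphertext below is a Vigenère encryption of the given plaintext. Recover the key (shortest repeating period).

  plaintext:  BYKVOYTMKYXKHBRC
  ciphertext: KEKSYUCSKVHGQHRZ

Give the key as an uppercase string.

  i= 0: K-B =  9 → J
  i= 1: E-Y =  6 → G
  i= 2: K-K =  0 → A
  i= 3: S-V = 23 → X
  i= 4: Y-O = 10 → K
  i= 5: U-Y = 22 → W
  i= 6: C-T =  9 → J
  i= 7: S-M =  6 → G
  i= 8: K-K =  0 → A
  i= 9: V-Y = 23 → X
  i=10: H-X = 10 → K
  i=11: G-K = 22 → W
  i=12: Q-H =  9 → J
  i=13: H-B =  6 → G
  i=14: R-R =  0 → A
  i=15: Z-C = 23 → X
  shifts repeat with period 6: JGAXKW

JGAXKW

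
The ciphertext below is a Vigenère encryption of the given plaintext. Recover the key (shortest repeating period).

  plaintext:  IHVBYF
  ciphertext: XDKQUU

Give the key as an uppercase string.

PWP

  i= 0: X-I = 15 → P
  i= 1: D-H = 22 → W
  i= 2: K-V = 15 → P
  i= 3: Q-B = 15 → P
  i= 4: U-Y = 22 → W
  i= 5: U-F = 15 → P
  shifts repeat with period 3: PWP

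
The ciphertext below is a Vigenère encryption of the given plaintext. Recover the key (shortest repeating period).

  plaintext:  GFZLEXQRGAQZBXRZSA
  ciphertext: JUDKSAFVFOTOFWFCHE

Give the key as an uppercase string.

  i= 0: J-G =  3 → D
  i= 1: U-F = 15 → P
  i= 2: D-Z =  4 → E
  i= 3: K-L = 25 → Z
  i= 4: S-E = 14 → O
  i= 5: A-X =  3 → D
  i= 6: F-Q = 15 → P
  i= 7: V-R =  4 → E
  i= 8: F-G = 25 → Z
  i= 9: O-A = 14 → O
  i=10: T-Q =  3 → D
  i=11: O-Z = 15 → P
  i=12: F-B =  4 → E
  i=13: W-X = 25 → Z
  i=14: F-R = 14 → O
  i=15: C-Z =  3 → D
  i=16: H-S = 15 → P
  i=17: E-A =  4 → E
  shifts repeat with period 5: DPEZO

DPEZO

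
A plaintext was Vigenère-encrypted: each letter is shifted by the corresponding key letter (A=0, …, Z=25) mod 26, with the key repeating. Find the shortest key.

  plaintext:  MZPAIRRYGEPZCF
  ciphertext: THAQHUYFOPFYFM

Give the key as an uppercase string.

HILQZDH

  i= 0: T-M =  7 → H
  i= 1: H-Z =  8 → I
  i= 2: A-P = 11 → L
  i= 3: Q-A = 16 → Q
  i= 4: H-I = 25 → Z
  i= 5: U-R =  3 → D
  i= 6: Y-R =  7 → H
  i= 7: F-Y =  7 → H
  i= 8: O-G =  8 → I
  i= 9: P-E = 11 → L
  i=10: F-P = 16 → Q
  i=11: Y-Z = 25 → Z
  i=12: F-C =  3 → D
  i=13: M-F =  7 → H
  shifts repeat with period 7: HILQZDH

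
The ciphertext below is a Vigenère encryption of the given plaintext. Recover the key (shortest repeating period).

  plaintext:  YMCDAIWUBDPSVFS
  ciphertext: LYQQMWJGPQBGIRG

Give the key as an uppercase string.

NMO

  i= 0: L-Y = 13 → N
  i= 1: Y-M = 12 → M
  i= 2: Q-C = 14 → O
  i= 3: Q-D = 13 → N
  i= 4: M-A = 12 → M
  i= 5: W-I = 14 → O
  i= 6: J-W = 13 → N
  i= 7: G-U = 12 → M
  i= 8: P-B = 14 → O
  i= 9: Q-D = 13 → N
  i=10: B-P = 12 → M
  i=11: G-S = 14 → O
  i=12: I-V = 13 → N
  i=13: R-F = 12 → M
  i=14: G-S = 14 → O
  shifts repeat with period 3: NMO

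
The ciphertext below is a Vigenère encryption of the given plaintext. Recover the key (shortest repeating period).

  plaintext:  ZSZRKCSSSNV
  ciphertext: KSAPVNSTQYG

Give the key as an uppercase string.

LABYL

  i= 0: K-Z = 11 → L
  i= 1: S-S =  0 → A
  i= 2: A-Z =  1 → B
  i= 3: P-R = 24 → Y
  i= 4: V-K = 11 → L
  i= 5: N-C = 11 → L
  i= 6: S-S =  0 → A
  i= 7: T-S =  1 → B
  i= 8: Q-S = 24 → Y
  i= 9: Y-N = 11 → L
  i=10: G-V = 11 → L
  shifts repeat with period 5: LABYL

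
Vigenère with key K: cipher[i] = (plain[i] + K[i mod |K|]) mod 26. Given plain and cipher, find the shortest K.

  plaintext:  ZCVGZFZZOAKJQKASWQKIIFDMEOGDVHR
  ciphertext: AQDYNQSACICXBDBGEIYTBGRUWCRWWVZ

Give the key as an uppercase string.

BOISOLT

  i= 0: A-Z =  1 → B
  i= 1: Q-C = 14 → O
  i= 2: D-V =  8 → I
  i= 3: Y-G = 18 → S
  i= 4: N-Z = 14 → O
  i= 5: Q-F = 11 → L
  i= 6: S-Z = 19 → T
  i= 7: A-Z =  1 → B
  i= 8: C-O = 14 → O
  i= 9: I-A =  8 → I
  i=10: C-K = 18 → S
  i=11: X-J = 14 → O
  i=12: B-Q = 11 → L
  i=13: D-K = 19 → T
  i=14: B-A =  1 → B
  i=15: G-S = 14 → O
  i=16: E-W =  8 → I
  i=17: I-Q = 18 → S
  i=18: Y-K = 14 → O
  i=19: T-I = 11 → L
  i=20: B-I = 19 → T
  i=21: G-F =  1 → B
  i=22: R-D = 14 → O
  i=23: U-M =  8 → I
  i=24: W-E = 18 → S
  i=25: C-O = 14 → O
  i=26: R-G = 11 → L
  i=27: W-D = 19 → T
  i=28: W-V =  1 → B
  i=29: V-H = 14 → O
  i=30: Z-R =  8 → I
  shifts repeat with period 7: BOISOLT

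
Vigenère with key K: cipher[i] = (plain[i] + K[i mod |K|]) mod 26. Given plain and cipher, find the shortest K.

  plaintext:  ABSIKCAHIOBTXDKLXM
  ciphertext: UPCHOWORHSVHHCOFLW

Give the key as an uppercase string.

  i= 0: U-A = 20 → U
  i= 1: P-B = 14 → O
  i= 2: C-S = 10 → K
  i= 3: H-I = 25 → Z
  i= 4: O-K =  4 → E
  i= 5: W-C = 20 → U
  i= 6: O-A = 14 → O
  i= 7: R-H = 10 → K
  i= 8: H-I = 25 → Z
  i= 9: S-O =  4 → E
  i=10: V-B = 20 → U
  i=11: H-T = 14 → O
  i=12: H-X = 10 → K
  i=13: C-D = 25 → Z
  i=14: O-K =  4 → E
  i=15: F-L = 20 → U
  i=16: L-X = 14 → O
  i=17: W-M = 10 → K
  shifts repeat with period 5: UOKZE

UOKZE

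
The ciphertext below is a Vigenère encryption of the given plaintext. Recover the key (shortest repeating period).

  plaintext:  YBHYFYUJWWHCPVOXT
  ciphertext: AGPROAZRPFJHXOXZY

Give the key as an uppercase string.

  i= 0: A-Y =  2 → C
  i= 1: G-B =  5 → F
  i= 2: P-H =  8 → I
  i= 3: R-Y = 19 → T
  i= 4: O-F =  9 → J
  i= 5: A-Y =  2 → C
  i= 6: Z-U =  5 → F
  i= 7: R-J =  8 → I
  i= 8: P-W = 19 → T
  i= 9: F-W =  9 → J
  i=10: J-H =  2 → C
  i=11: H-C =  5 → F
  i=12: X-P =  8 → I
  i=13: O-V = 19 → T
  i=14: X-O =  9 → J
  i=15: Z-X =  2 → C
  i=16: Y-T =  5 → F
  shifts repeat with period 5: CFITJ

CFITJ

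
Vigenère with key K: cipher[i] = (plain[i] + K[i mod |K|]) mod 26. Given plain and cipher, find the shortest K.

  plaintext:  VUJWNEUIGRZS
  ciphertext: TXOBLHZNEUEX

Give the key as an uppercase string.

YDFF

  i= 0: T-V = 24 → Y
  i= 1: X-U =  3 → D
  i= 2: O-J =  5 → F
  i= 3: B-W =  5 → F
  i= 4: L-N = 24 → Y
  i= 5: H-E =  3 → D
  i= 6: Z-U =  5 → F
  i= 7: N-I =  5 → F
  i= 8: E-G = 24 → Y
  i= 9: U-R =  3 → D
  i=10: E-Z =  5 → F
  i=11: X-S =  5 → F
  shifts repeat with period 4: YDFF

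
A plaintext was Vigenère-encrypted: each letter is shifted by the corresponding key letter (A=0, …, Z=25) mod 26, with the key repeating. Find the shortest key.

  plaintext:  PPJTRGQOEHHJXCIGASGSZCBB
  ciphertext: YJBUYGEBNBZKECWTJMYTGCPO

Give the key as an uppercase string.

JUSBHAON

  i= 0: Y-P =  9 → J
  i= 1: J-P = 20 → U
  i= 2: B-J = 18 → S
  i= 3: U-T =  1 → B
  i= 4: Y-R =  7 → H
  i= 5: G-G =  0 → A
  i= 6: E-Q = 14 → O
  i= 7: B-O = 13 → N
  i= 8: N-E =  9 → J
  i= 9: B-H = 20 → U
  i=10: Z-H = 18 → S
  i=11: K-J =  1 → B
  i=12: E-X =  7 → H
  i=13: C-C =  0 → A
  i=14: W-I = 14 → O
  i=15: T-G = 13 → N
  i=16: J-A =  9 → J
  i=17: M-S = 20 → U
  i=18: Y-G = 18 → S
  i=19: T-S =  1 → B
  i=20: G-Z =  7 → H
  i=21: C-C =  0 → A
  i=22: P-B = 14 → O
  i=23: O-B = 13 → N
  shifts repeat with period 8: JUSBHAON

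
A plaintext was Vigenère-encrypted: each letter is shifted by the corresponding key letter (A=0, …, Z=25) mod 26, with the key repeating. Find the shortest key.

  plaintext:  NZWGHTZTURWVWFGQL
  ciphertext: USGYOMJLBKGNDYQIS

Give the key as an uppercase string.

  i= 0: U-N =  7 → H
  i= 1: S-Z = 19 → T
  i= 2: G-W = 10 → K
  i= 3: Y-G = 18 → S
  i= 4: O-H =  7 → H
  i= 5: M-T = 19 → T
  i= 6: J-Z = 10 → K
  i= 7: L-T = 18 → S
  i= 8: B-U =  7 → H
  i= 9: K-R = 19 → T
  i=10: G-W = 10 → K
  i=11: N-V = 18 → S
  i=12: D-W =  7 → H
  i=13: Y-F = 19 → T
  i=14: Q-G = 10 → K
  i=15: I-Q = 18 → S
  i=16: S-L =  7 → H
  shifts repeat with period 4: HTKS

HTKS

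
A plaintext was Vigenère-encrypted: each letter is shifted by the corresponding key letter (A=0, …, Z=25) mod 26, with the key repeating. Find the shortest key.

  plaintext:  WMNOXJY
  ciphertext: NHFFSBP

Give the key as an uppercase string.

  i= 0: N-W = 17 → R
  i= 1: H-M = 21 → V
  i= 2: F-N = 18 → S
  i= 3: F-O = 17 → R
  i= 4: S-X = 21 → V
  i= 5: B-J = 18 → S
  i= 6: P-Y = 17 → R
  shifts repeat with period 3: RVS

RVS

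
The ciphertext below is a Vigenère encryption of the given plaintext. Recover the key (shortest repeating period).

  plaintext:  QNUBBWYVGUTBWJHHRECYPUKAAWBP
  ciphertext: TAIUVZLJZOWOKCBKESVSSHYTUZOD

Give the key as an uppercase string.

  i= 0: T-Q =  3 → D
  i= 1: A-N = 13 → N
  i= 2: I-U = 14 → O
  i= 3: U-B = 19 → T
  i= 4: V-B = 20 → U
  i= 5: Z-W =  3 → D
  i= 6: L-Y = 13 → N
  i= 7: J-V = 14 → O
  i= 8: Z-G = 19 → T
  i= 9: O-U = 20 → U
  i=10: W-T =  3 → D
  i=11: O-B = 13 → N
  i=12: K-W = 14 → O
  i=13: C-J = 19 → T
  i=14: B-H = 20 → U
  i=15: K-H =  3 → D
  i=16: E-R = 13 → N
  i=17: S-E = 14 → O
  i=18: V-C = 19 → T
  i=19: S-Y = 20 → U
  i=20: S-P =  3 → D
  i=21: H-U = 13 → N
  i=22: Y-K = 14 → O
  i=23: T-A = 19 → T
  i=24: U-A = 20 → U
  i=25: Z-W =  3 → D
  i=26: O-B = 13 → N
  i=27: D-P = 14 → O
  shifts repeat with period 5: DNOTU

DNOTU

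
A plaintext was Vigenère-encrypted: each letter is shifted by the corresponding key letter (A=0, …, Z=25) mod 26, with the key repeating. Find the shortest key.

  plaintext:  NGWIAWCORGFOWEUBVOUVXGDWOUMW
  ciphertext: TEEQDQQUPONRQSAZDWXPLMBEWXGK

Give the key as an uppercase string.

  i= 0: T-N =  6 → G
  i= 1: E-G = 24 → Y
  i= 2: E-W =  8 → I
  i= 3: Q-I =  8 → I
  i= 4: D-A =  3 → D
  i= 5: Q-W = 20 → U
  i= 6: Q-C = 14 → O
  i= 7: U-O =  6 → G
  i= 8: P-R = 24 → Y
  i= 9: O-G =  8 → I
  i=10: N-F =  8 → I
  i=11: R-O =  3 → D
  i=12: Q-W = 20 → U
  i=13: S-E = 14 → O
  i=14: A-U =  6 → G
  i=15: Z-B = 24 → Y
  i=16: D-V =  8 → I
  i=17: W-O =  8 → I
  i=18: X-U =  3 → D
  i=19: P-V = 20 → U
  i=20: L-X = 14 → O
  i=21: M-G =  6 → G
  i=22: B-D = 24 → Y
  i=23: E-W =  8 → I
  i=24: W-O =  8 → I
  i=25: X-U =  3 → D
  i=26: G-M = 20 → U
  i=27: K-W = 14 → O
  shifts repeat with period 7: GYIIDUO

GYIIDUO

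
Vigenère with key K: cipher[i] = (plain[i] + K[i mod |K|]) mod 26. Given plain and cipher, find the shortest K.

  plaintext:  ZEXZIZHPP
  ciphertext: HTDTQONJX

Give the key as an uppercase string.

IPGU

  i= 0: H-Z =  8 → I
  i= 1: T-E = 15 → P
  i= 2: D-X =  6 → G
  i= 3: T-Z = 20 → U
  i= 4: Q-I =  8 → I
  i= 5: O-Z = 15 → P
  i= 6: N-H =  6 → G
  i= 7: J-P = 20 → U
  i= 8: X-P =  8 → I
  shifts repeat with period 4: IPGU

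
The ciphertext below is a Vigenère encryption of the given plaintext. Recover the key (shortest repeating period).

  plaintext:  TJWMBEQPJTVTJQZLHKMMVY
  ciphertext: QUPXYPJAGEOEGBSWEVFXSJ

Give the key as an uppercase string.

  i= 0: Q-T = 23 → X
  i= 1: U-J = 11 → L
  i= 2: P-W = 19 → T
  i= 3: X-M = 11 → L
  i= 4: Y-B = 23 → X
  i= 5: P-E = 11 → L
  i= 6: J-Q = 19 → T
  i= 7: A-P = 11 → L
  i= 8: G-J = 23 → X
  i= 9: E-T = 11 → L
  i=10: O-V = 19 → T
  i=11: E-T = 11 → L
  i=12: G-J = 23 → X
  i=13: B-Q = 11 → L
  i=14: S-Z = 19 → T
  i=15: W-L = 11 → L
  i=16: E-H = 23 → X
  i=17: V-K = 11 → L
  i=18: F-M = 19 → T
  i=19: X-M = 11 → L
  i=20: S-V = 23 → X
  i=21: J-Y = 11 → L
  shifts repeat with period 4: XLTL

XLTL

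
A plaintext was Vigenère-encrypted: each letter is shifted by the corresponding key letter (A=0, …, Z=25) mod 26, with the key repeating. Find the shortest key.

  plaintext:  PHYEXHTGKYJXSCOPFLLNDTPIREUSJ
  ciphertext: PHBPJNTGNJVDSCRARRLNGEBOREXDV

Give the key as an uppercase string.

AADLMG

  i= 0: P-P =  0 → A
  i= 1: H-H =  0 → A
  i= 2: B-Y =  3 → D
  i= 3: P-E = 11 → L
  i= 4: J-X = 12 → M
  i= 5: N-H =  6 → G
  i= 6: T-T =  0 → A
  i= 7: G-G =  0 → A
  i= 8: N-K =  3 → D
  i= 9: J-Y = 11 → L
  i=10: V-J = 12 → M
  i=11: D-X =  6 → G
  i=12: S-S =  0 → A
  i=13: C-C =  0 → A
  i=14: R-O =  3 → D
  i=15: A-P = 11 → L
  i=16: R-F = 12 → M
  i=17: R-L =  6 → G
  i=18: L-L =  0 → A
  i=19: N-N =  0 → A
  i=20: G-D =  3 → D
  i=21: E-T = 11 → L
  i=22: B-P = 12 → M
  i=23: O-I =  6 → G
  i=24: R-R =  0 → A
  i=25: E-E =  0 → A
  i=26: X-U =  3 → D
  i=27: D-S = 11 → L
  i=28: V-J = 12 → M
  shifts repeat with period 6: AADLMG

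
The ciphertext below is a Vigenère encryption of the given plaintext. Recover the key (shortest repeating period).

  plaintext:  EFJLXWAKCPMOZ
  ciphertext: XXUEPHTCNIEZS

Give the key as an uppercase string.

  i= 0: X-E = 19 → T
  i= 1: X-F = 18 → S
  i= 2: U-J = 11 → L
  i= 3: E-L = 19 → T
  i= 4: P-X = 18 → S
  i= 5: H-W = 11 → L
  i= 6: T-A = 19 → T
  i= 7: C-K = 18 → S
  i= 8: N-C = 11 → L
  i= 9: I-P = 19 → T
  i=10: E-M = 18 → S
  i=11: Z-O = 11 → L
  i=12: S-Z = 19 → T
  shifts repeat with period 3: TSL

TSL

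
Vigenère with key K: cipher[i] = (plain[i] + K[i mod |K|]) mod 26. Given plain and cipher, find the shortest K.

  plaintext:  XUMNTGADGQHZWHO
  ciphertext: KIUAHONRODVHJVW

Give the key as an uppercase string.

  i= 0: K-X = 13 → N
  i= 1: I-U = 14 → O
  i= 2: U-M =  8 → I
  i= 3: A-N = 13 → N
  i= 4: H-T = 14 → O
  i= 5: O-G =  8 → I
  i= 6: N-A = 13 → N
  i= 7: R-D = 14 → O
  i= 8: O-G =  8 → I
  i= 9: D-Q = 13 → N
  i=10: V-H = 14 → O
  i=11: H-Z =  8 → I
  i=12: J-W = 13 → N
  i=13: V-H = 14 → O
  i=14: W-O =  8 → I
  shifts repeat with period 3: NOI

NOI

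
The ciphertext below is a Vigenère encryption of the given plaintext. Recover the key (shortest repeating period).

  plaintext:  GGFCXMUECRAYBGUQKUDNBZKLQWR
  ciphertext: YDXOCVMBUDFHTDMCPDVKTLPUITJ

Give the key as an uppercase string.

SXSMFJ

  i= 0: Y-G = 18 → S
  i= 1: D-G = 23 → X
  i= 2: X-F = 18 → S
  i= 3: O-C = 12 → M
  i= 4: C-X =  5 → F
  i= 5: V-M =  9 → J
  i= 6: M-U = 18 → S
  i= 7: B-E = 23 → X
  i= 8: U-C = 18 → S
  i= 9: D-R = 12 → M
  i=10: F-A =  5 → F
  i=11: H-Y =  9 → J
  i=12: T-B = 18 → S
  i=13: D-G = 23 → X
  i=14: M-U = 18 → S
  i=15: C-Q = 12 → M
  i=16: P-K =  5 → F
  i=17: D-U =  9 → J
  i=18: V-D = 18 → S
  i=19: K-N = 23 → X
  i=20: T-B = 18 → S
  i=21: L-Z = 12 → M
  i=22: P-K =  5 → F
  i=23: U-L =  9 → J
  i=24: I-Q = 18 → S
  i=25: T-W = 23 → X
  i=26: J-R = 18 → S
  shifts repeat with period 6: SXSMFJ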